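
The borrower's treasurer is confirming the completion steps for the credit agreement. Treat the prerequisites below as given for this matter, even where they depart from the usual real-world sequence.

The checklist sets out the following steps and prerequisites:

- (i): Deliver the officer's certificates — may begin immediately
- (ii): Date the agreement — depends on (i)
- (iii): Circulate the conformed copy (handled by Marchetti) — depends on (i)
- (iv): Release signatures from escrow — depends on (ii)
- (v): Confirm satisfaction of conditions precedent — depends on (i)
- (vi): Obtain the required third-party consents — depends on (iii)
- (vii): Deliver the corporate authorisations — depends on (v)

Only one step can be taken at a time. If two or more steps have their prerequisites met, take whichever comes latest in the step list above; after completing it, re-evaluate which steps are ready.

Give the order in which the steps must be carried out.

(i) (v) (vii) (iii) (vi) (ii) (iv)

(i) is the only step with nothing outstanding, so it goes first.
Ready: (v), (iii) and (ii). (v) is listed later → (v).
(vii) now also ready, so the ready set is {(vii), (iii), (ii)}; (vii) is listed later → (vii).
Now (iii) and (ii) have their prerequisites met. (iii) is listed later, so (iii) next.
Ready: (vi) and (ii). (vi) is listed later → (vi).
(ii) needed (i), now all done → (ii).
That leaves (iv) as the only ready step → (iv).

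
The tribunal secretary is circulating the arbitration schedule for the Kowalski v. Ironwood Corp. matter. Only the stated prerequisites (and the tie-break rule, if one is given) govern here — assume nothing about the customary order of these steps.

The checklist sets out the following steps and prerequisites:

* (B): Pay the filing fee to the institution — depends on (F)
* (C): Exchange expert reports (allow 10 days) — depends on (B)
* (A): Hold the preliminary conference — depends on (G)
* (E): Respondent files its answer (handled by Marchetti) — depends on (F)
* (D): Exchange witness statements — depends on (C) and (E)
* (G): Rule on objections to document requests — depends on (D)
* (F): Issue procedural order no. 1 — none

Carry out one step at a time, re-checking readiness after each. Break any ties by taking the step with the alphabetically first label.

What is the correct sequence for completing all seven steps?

(F), (B), (C), (E), (D), (G), (A)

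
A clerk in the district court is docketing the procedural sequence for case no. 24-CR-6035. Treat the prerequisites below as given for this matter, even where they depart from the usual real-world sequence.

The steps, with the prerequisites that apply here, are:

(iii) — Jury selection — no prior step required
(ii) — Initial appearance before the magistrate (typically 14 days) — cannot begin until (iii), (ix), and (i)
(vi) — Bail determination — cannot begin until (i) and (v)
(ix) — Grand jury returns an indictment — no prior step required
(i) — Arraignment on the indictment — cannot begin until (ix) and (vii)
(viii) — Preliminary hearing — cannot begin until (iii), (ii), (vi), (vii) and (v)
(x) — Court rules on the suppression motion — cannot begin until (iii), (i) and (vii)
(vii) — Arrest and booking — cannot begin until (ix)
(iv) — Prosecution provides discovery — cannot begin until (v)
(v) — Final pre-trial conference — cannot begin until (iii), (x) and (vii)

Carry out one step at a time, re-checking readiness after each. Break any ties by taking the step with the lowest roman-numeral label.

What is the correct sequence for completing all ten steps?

(iii), (ix), (vii), (i), (ii), (x), (v), (iv), (vi), (viii)

(iii) and (ix) have no prerequisites; (iii) has the earlier label, so (iii) is first.
Next only (ix) has its prerequisites met → (ix).
(vii) needed (ix), now all done → (vii).
(i) is the only step now ready → (i).
(ii) and (x) are both available; (ii) has the earlier label → (ii).
Next only (x) has its prerequisites met → (x).
Next only (v) has its prerequisites met → (v).
(iv) and (vi) are both available; (iv) has the earlier label → (iv).
(vi) needed (i) and (v), now all done → (vi).
(viii) is the only step now ready → (viii).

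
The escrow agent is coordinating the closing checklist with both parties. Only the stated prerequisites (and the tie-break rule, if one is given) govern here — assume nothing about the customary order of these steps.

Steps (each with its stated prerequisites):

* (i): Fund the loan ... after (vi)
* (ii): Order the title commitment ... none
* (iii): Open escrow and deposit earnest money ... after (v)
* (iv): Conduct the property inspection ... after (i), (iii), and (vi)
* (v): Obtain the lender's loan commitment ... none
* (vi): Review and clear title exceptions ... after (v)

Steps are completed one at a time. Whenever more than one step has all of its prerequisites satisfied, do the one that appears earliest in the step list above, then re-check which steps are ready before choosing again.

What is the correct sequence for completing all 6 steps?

Nothing is required for (ii) and (v). (ii) is listed earlier → (ii) first.
(v) is the only step now ready → (v).
(iii) and (vi) are both available; (iii) is listed earlier → (iii).
(vi) needed (v), now all done → (vi).
That leaves (i) as the only ready step → (i).
(iv) needed (i), (iii) and (vi), now all done → (iv).

(ii) (v) (iii) (vi) (i) (iv)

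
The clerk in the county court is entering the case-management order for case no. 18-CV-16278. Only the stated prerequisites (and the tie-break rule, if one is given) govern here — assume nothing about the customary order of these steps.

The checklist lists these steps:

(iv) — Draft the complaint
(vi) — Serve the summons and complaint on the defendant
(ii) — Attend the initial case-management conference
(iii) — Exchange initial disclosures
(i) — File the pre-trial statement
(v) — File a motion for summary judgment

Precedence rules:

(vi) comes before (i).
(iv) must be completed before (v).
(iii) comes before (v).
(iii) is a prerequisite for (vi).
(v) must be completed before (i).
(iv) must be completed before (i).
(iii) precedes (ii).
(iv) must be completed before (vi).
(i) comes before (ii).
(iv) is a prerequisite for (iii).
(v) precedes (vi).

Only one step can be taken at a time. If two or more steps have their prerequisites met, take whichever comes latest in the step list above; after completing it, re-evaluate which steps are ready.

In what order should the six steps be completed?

(iv), (iii), (v), (vi), (i), (ii)

(iv) has no prerequisites → (iv) first.
Next only (iii) has its prerequisites met → (iii).
That leaves (v) as the only ready step → (v).
(vi) needed (v), (iii) and (iv), now all done → (vi).
(i) needed (v), (vi) and (iv), now all done → (i).
(ii) needed (i) and (iii), now all done → (ii).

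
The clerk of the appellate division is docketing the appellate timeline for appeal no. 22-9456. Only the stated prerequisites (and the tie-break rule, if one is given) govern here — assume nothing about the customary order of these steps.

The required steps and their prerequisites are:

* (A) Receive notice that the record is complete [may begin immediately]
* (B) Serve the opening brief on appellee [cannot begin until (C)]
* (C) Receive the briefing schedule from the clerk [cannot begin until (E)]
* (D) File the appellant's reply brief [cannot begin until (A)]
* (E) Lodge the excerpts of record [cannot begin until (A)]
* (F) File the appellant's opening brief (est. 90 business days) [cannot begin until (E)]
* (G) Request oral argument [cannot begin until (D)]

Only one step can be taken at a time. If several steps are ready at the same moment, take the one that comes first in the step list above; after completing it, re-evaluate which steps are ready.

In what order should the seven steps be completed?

(A) → (D) → (E) → (C) → (B) → (F) → (G)

(A) is the only step with nothing outstanding, so it goes first.
(D) and (E) are both available; (D) is listed earlier → (D).
Ready: (E) and (G). (E) is listed earlier → (E).
(C) and (F) now also ready, so the ready set is {(C), (F), (G)}; (C) is listed earlier → (C).
Ready: (B), (F) and (G). (B) is listed earlier → (B).
Ready: (F) and (G). (F) is listed earlier → (F).
That leaves (G) as the only ready step → (G).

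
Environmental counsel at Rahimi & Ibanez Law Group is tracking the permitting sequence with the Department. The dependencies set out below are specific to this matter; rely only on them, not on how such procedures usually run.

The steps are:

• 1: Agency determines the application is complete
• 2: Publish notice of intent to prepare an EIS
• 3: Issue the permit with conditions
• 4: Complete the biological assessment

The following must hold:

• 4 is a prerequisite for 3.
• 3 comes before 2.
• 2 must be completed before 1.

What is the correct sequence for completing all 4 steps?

4, 3, 2, 1

4 is the only step with nothing outstanding, so it goes first.
3 needed 4, now all done → 3.
2 is the only step now ready → 2.
1 needed 2, now all done → 1.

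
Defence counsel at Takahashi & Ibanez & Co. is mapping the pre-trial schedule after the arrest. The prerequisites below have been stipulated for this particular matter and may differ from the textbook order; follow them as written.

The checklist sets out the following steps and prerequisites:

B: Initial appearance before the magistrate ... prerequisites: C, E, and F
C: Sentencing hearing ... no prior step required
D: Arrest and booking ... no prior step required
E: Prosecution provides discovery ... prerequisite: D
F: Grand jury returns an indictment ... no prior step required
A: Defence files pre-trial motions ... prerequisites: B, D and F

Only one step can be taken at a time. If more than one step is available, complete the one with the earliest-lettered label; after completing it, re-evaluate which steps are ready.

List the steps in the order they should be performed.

C D E F B A

Nothing is required for C, D and F. C has the earlier label → C first.
Now D and F have their prerequisites met. D has the earlier label, so D next.
E and F are both available; E has the earlier label → E.
Next only F has its prerequisites met → F.
B is the only step now ready → B.
A is the only step now ready → A.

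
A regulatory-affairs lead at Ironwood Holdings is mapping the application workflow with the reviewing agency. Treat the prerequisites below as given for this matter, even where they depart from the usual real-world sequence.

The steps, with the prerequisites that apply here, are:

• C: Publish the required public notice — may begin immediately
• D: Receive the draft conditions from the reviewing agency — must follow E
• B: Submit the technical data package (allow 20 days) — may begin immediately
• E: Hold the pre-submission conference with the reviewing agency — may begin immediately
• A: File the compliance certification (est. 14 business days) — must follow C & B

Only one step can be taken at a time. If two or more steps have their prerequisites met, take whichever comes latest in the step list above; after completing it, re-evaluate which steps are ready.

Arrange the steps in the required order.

Nothing is required for E, B and C. E is listed later → E first.
Now B, D and C have their prerequisites met. B is listed later, so B next.
D and C are both available; D is listed later → D.
C is the only step now ready → C.
A needed B and C, now all done → A.

E → B → D → C → A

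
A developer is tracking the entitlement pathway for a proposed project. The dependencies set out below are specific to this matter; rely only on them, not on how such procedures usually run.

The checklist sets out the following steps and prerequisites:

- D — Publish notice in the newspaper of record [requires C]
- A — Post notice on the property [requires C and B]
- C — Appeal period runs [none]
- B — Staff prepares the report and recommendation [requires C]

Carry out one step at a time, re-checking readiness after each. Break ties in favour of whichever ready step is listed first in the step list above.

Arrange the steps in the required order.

C has no prerequisites → C first.
Now D and B have their prerequisites met. D is listed earlier, so D next.
B needed C, now all done → B.
A is the only step now ready → A.

C D B A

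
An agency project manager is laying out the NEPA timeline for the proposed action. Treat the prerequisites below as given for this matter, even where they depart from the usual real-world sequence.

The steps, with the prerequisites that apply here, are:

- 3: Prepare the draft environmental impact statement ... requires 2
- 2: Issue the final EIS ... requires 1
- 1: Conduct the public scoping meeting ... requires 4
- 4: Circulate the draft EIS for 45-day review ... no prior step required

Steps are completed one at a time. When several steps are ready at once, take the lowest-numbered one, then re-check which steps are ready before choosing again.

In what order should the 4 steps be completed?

4 1 2 3

Only 4 has no prerequisites, so it is first.
Next only 1 has its prerequisites met → 1.
That leaves 2 as the only ready step → 2.
3 needed 2, now all done → 3.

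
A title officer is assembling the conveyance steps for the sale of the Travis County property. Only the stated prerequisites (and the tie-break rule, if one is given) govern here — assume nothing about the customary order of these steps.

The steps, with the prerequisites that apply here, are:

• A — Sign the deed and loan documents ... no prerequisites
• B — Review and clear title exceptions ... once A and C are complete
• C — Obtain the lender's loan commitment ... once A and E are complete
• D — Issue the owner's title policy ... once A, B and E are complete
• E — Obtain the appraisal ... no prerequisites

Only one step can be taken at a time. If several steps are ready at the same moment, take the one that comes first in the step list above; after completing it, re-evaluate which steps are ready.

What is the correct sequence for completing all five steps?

A → E → C → B → D

A and E have no prerequisites; A is listed earlier, so A is first.
That leaves E as the only ready step → E.
C is the only step now ready → C.
Next only B has its prerequisites met → B.
D is the only step now ready → D.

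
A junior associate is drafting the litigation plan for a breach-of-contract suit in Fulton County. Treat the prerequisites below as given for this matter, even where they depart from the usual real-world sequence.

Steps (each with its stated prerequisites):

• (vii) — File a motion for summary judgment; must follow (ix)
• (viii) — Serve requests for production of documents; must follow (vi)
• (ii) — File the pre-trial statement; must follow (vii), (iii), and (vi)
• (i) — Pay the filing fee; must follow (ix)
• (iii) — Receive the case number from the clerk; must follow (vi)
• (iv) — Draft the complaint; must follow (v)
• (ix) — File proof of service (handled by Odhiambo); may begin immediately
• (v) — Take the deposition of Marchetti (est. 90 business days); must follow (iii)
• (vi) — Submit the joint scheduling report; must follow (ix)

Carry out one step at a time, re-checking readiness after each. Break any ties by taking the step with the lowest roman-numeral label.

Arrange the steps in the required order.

(ix) has no prerequisites → (ix) first.
(i), (vi) and (vii) are all available; (i) has the earlier label → (i).
Ready: (vi) and (vii). (vi) has the earlier label → (vi).
(iii) and (viii) now also ready, so the ready set is {(iii), (vii), (viii)}; (iii) has the earlier label → (iii).
Ready: (v), (vii) and (viii). (v) has the earlier label → (v).
(iv) now also ready, so the ready set is {(iv), (vii), (viii)}; (iv) has the earlier label → (iv).
Ready: (vii) and (viii). (vii) has the earlier label → (vii).
Now (ii) and (viii) have their prerequisites met. (ii) has the earlier label, so (ii) next.
That leaves (viii) as the only ready step → (viii).

(ix) (i) (vi) (iii) (v) (iv) (vii) (ii) (viii)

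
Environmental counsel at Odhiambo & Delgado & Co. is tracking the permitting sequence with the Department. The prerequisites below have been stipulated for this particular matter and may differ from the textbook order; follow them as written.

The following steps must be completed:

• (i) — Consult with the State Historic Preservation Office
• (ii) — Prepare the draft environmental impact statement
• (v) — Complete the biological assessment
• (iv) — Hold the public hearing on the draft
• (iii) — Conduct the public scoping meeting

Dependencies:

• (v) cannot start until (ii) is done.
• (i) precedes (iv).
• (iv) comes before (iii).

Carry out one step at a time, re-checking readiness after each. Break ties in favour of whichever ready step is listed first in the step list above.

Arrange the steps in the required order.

(i) (ii) (v) (iv) (iii)

(i) and (ii) have no prerequisites; (i) is listed earlier, so (i) is first.
(iv) now also ready, so the ready set is {(ii), (iv)}; (ii) is listed earlier → (ii).
(v) and (iv) are both available; (v) is listed earlier → (v).
(iv) is the only step now ready → (iv).
That leaves (iii) as the only ready step → (iii).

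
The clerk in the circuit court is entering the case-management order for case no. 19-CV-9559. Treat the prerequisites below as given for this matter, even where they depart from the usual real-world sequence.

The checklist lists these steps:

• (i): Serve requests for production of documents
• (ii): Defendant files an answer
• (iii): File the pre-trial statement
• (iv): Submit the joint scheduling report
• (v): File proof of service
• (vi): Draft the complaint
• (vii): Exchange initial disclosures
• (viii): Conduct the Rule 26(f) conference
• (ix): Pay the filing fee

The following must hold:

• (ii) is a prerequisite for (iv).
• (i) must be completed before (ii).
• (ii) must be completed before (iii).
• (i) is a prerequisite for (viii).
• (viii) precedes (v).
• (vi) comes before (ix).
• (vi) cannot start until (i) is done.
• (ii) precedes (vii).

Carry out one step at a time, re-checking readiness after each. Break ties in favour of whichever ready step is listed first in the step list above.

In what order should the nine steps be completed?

(i) → (ii) → (iii) → (iv) → (vi) → (vii) → (viii) → (v) → (ix)

(i) has no prerequisites → (i) first.
Now (ii), (vi) and (viii) have their prerequisites met. (ii) is listed earlier, so (ii) next.
(iii), (iv), (vi), (vii) and (viii) are all available; (iii) is listed earlier → (iii).
(iv), (vi), (vii) and (viii) are all available; (iv) is listed earlier → (iv).
Now (vi), (vii) and (viii) have their prerequisites met. (vi) is listed earlier, so (vi) next.
Ready: (vii), (viii) and (ix). (vii) is listed earlier → (vii).
(viii) and (ix) are both available; (viii) is listed earlier → (viii).
(v) now also ready, so the ready set is {(v), (ix)}; (v) is listed earlier → (v).
That leaves (ix) as the only ready step → (ix).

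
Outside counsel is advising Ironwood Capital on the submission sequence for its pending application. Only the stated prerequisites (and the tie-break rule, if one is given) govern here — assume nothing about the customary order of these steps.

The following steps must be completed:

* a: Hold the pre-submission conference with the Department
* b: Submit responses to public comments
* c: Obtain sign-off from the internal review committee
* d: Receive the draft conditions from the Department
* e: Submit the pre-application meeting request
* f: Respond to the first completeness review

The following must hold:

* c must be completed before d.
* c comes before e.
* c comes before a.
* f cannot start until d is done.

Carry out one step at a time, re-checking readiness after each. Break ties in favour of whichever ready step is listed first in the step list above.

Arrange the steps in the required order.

Nothing is required for b and c. b is listed earlier → b first.
That leaves c as the only ready step → c.
a, d and e are all available; a is listed earlier → a.
d and e are both available; d is listed earlier → d.
Ready: e and f. e is listed earlier → e.
That leaves f as the only ready step → f.

b → c → a → d → e → f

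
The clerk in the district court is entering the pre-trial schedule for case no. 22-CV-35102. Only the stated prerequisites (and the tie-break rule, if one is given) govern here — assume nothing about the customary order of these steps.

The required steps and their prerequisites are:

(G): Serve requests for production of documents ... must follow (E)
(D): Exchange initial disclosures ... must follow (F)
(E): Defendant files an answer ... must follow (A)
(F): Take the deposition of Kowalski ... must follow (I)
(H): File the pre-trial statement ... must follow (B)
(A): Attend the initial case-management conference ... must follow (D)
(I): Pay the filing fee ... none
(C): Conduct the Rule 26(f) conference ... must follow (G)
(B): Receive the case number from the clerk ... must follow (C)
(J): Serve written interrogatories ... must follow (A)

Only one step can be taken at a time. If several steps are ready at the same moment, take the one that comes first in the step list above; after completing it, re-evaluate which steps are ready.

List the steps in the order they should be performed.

(I) (F) (D) (A) (E) (G) (C) (B) (H) (J)

(I) is the only step with nothing outstanding, so it goes first.
(F) is the only step now ready → (F).
That leaves (D) as the only ready step → (D).
(A) needed (D), now all done → (A).
Now (E) and (J) have their prerequisites met. (E) is listed earlier, so (E) next.
(G) now also ready, so the ready set is {(G), (J)}; (G) is listed earlier → (G).
Ready: (C) and (J). (C) is listed earlier → (C).
(B) now also ready, so the ready set is {(B), (J)}; (B) is listed earlier → (B).
Ready: (H) and (J). (H) is listed earlier → (H).
(J) is the only step now ready → (J).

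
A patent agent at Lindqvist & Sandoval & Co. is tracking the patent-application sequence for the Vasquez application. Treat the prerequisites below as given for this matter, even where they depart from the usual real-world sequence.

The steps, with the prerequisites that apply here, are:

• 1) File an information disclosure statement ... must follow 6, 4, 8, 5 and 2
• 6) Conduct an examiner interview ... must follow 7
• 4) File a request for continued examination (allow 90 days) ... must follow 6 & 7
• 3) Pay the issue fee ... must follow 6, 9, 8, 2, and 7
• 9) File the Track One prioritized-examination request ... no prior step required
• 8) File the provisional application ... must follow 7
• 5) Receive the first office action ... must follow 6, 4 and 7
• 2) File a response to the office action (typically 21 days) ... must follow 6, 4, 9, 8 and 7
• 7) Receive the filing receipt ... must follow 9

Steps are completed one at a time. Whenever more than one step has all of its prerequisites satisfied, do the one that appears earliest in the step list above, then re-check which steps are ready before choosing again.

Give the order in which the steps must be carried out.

Only 9 has no prerequisites, so it is first.
7 needed 9, now all done → 7.
Now 6 and 8 have their prerequisites met. 6 is listed earlier, so 6 next.
4 now also ready, so the ready set is {4, 8}; 4 is listed earlier → 4.
5 now also ready, so the ready set is {8, 5}; 8 is listed earlier → 8.
Now 5 and 2 have their prerequisites met. 5 is listed earlier, so 5 next.
2 is the only step now ready → 2.
Ready: 1 and 3. 1 is listed earlier → 1.
3 is the only step now ready → 3.

9, 7, 6, 4, 8, 5, 2, 1, 3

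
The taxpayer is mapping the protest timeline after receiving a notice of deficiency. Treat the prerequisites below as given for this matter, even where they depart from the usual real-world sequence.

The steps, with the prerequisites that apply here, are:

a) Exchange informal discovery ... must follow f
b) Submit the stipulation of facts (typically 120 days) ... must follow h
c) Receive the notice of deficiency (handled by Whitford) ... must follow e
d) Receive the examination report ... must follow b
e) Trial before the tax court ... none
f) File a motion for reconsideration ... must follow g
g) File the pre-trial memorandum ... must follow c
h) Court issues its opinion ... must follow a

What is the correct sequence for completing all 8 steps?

e is the only step with nothing outstanding, so it goes first.
c needed e, now all done → c.
g is the only step now ready → g.
f needed g, now all done → f.
a is the only step now ready → a.
h needed a, now all done → h.
b is the only step now ready → b.
Next only d has its prerequisites met → d.

e → c → g → f → a → h → b → d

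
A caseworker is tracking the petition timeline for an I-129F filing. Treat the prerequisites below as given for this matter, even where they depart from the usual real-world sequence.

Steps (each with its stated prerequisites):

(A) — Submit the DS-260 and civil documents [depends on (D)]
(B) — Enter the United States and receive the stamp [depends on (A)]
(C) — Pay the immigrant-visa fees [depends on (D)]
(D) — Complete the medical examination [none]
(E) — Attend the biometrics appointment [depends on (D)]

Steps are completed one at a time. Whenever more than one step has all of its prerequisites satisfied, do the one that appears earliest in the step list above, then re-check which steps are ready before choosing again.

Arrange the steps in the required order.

(D) → (A) → (B) → (C) → (E)

(D) is the only step with nothing outstanding, so it goes first.
(A), (C) and (E) are all available; (A) is listed earlier → (A).
(B) now also ready, so the ready set is {(B), (C), (E)}; (B) is listed earlier → (B).
Now (C) and (E) have their prerequisites met. (C) is listed earlier, so (C) next.
That leaves (E) as the only ready step → (E).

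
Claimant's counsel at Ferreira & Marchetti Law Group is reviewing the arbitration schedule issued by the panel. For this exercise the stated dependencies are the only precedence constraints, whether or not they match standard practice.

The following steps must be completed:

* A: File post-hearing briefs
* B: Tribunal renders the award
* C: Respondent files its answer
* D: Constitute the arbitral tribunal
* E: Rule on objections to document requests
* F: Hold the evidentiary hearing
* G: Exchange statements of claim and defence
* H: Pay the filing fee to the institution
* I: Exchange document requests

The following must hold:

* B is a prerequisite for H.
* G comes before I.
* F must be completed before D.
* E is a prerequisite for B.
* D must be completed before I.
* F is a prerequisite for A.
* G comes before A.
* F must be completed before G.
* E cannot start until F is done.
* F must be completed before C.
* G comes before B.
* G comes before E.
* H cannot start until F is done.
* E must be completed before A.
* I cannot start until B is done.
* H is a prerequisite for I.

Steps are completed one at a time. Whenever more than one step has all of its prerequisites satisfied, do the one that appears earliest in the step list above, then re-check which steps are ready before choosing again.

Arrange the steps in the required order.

F is the only step with nothing outstanding, so it goes first.
Now C, D and G have their prerequisites met. C is listed earlier, so C next.
Ready: D and G. D is listed earlier → D.
G is the only step now ready → G.
E needed F and G, now all done → E.
A and B are both available; A is listed earlier → A.
B needed E and G, now all done → B.
H needed B and F, now all done → H.
That leaves I as the only ready step → I.

F → C → D → G → E → A → B → H → I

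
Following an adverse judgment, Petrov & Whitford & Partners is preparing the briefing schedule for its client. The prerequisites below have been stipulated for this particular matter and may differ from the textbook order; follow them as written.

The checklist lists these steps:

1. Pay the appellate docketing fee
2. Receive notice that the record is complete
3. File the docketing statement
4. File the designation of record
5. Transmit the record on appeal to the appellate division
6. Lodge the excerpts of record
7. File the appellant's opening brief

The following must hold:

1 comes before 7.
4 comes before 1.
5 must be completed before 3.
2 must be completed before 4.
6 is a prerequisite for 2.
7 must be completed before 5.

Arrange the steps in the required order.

6 is the only step with nothing outstanding, so it goes first.
Next only 2 has its prerequisites met → 2.
Next only 4 has its prerequisites met → 4.
1 needed 4, now all done → 1.
7 needed 1, now all done → 7.
5 is the only step now ready → 5.
3 needed 5, now all done → 3.

6 → 2 → 4 → 1 → 7 → 5 → 3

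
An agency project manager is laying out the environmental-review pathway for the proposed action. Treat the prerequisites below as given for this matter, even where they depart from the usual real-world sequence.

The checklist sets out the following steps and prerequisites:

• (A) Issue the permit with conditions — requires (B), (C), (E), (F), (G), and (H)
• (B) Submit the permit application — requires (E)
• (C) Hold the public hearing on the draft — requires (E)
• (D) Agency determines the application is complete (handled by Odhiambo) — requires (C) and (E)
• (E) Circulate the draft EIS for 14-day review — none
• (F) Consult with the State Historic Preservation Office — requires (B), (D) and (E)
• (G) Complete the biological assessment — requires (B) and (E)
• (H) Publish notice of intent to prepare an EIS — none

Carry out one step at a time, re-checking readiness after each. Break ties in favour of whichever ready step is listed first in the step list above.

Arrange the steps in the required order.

Nothing is required for (E) and (H). (E) is listed earlier → (E) first.
Now (B), (C) and (H) have their prerequisites met. (B) is listed earlier, so (B) next.
Now (C), (G) and (H) have their prerequisites met. (C) is listed earlier, so (C) next.
(D) now also ready, so the ready set is {(D), (G), (H)}; (D) is listed earlier → (D).
(F) now also ready, so the ready set is {(F), (G), (H)}; (F) is listed earlier → (F).
Ready: (G) and (H). (G) is listed earlier → (G).
Next only (H) has its prerequisites met → (H).
(A) needed (B), (C), (E), (F), (G) and (H), now all done → (A).

(E), (B), (C), (D), (F), (G), (H), (A)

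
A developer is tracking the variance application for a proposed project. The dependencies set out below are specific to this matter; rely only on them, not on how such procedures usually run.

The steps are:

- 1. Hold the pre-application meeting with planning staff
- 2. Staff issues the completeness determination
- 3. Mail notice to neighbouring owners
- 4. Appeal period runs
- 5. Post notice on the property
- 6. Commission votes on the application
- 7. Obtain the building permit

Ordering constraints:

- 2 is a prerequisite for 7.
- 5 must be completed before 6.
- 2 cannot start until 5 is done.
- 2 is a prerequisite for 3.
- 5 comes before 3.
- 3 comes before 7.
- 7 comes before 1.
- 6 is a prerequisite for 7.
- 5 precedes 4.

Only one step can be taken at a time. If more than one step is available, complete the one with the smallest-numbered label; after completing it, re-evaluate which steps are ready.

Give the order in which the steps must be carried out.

5, 2, 3, 4, 6, 7, 1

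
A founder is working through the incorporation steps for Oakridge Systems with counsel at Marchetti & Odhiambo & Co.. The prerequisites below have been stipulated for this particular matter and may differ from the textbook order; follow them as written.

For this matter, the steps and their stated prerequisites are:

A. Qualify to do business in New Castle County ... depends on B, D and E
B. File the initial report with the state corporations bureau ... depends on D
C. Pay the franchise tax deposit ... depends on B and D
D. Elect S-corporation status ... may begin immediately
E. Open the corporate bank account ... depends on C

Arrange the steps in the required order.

D is the only step with nothing outstanding, so it goes first.
B is the only step now ready → B.
C is the only step now ready → C.
E needed C, now all done → E.
Next only A has its prerequisites met → A.

D B C E A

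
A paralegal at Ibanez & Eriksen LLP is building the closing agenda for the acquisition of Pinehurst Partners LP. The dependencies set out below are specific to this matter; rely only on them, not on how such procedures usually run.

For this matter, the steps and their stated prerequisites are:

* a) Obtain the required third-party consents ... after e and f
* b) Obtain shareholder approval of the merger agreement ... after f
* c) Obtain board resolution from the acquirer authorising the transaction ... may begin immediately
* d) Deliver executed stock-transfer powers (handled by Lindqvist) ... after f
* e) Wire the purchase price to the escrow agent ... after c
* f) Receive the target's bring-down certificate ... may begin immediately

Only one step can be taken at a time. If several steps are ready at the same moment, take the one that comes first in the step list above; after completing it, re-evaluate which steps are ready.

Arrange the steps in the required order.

c e f a b d

c and f have no prerequisites; c is listed earlier, so c is first.
e now also ready, so the ready set is {e, f}; e is listed earlier → e.
That leaves f as the only ready step → f.
Now a, b and d have their prerequisites met. a is listed earlier, so a next.
Ready: b and d. b is listed earlier → b.
That leaves d as the only ready step → d.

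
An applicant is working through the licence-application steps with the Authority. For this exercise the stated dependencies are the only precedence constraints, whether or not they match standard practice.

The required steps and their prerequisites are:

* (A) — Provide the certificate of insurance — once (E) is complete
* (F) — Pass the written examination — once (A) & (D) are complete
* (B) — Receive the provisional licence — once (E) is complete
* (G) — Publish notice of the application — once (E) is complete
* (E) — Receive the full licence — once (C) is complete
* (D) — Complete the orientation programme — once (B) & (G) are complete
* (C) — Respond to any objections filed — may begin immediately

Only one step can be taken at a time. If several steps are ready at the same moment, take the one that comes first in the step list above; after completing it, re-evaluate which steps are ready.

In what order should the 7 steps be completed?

(C) (E) (A) (B) (G) (D) (F)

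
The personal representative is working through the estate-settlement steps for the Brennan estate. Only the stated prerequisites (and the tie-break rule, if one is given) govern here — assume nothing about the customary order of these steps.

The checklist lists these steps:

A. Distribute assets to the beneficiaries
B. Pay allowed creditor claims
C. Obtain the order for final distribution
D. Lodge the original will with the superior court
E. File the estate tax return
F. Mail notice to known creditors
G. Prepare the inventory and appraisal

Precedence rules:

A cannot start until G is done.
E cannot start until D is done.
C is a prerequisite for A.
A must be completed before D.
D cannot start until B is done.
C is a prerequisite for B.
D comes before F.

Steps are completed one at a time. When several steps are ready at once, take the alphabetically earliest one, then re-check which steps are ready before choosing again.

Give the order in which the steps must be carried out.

C and G have no prerequisites; C has the earlier label, so C is first.
B now also ready, so the ready set is {B, G}; B has the earlier label → B.
G is the only step now ready → G.
Next only A has its prerequisites met → A.
D is the only step now ready → D.
Now E and F have their prerequisites met. E has the earlier label, so E next.
F needed D, now all done → F.

C, B, G, A, D, E, F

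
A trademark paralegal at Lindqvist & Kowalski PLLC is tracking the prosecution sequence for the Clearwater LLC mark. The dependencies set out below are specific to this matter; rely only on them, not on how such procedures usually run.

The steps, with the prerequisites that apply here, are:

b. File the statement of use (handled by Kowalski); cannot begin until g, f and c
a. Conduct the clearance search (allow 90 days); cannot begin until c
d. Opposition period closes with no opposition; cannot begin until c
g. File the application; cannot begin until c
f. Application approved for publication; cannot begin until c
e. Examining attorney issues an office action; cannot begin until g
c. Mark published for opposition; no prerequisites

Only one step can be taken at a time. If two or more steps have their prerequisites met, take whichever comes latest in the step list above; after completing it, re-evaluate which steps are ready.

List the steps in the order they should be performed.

c → f → g → e → d → a → b

c is the only step with nothing outstanding, so it goes first.
Ready: f, g, d and a. f is listed later → f.
Now g, d and a have their prerequisites met. g is listed later, so g next.
e and b now also ready, so the ready set is {e, d, a, b}; e is listed later → e.
d, a and b are all available; d is listed later → d.
Ready: a and b. a is listed later → a.
b is the only step now ready → b.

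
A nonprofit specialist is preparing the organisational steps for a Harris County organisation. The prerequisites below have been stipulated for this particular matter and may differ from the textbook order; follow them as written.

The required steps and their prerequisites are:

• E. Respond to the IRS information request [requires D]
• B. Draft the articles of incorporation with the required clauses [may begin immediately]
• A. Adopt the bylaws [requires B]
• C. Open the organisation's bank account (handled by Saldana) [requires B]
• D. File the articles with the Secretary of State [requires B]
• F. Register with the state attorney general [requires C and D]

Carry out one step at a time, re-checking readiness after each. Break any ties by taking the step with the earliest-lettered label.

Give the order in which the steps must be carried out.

B A C D E F

Only B has no prerequisites, so it is first.
Ready: A, C and D. A has the earlier label → A.
Ready: C and D. C has the earlier label → C.
Next only D has its prerequisites met → D.
E and F are both available; E has the earlier label → E.
That leaves F as the only ready step → F.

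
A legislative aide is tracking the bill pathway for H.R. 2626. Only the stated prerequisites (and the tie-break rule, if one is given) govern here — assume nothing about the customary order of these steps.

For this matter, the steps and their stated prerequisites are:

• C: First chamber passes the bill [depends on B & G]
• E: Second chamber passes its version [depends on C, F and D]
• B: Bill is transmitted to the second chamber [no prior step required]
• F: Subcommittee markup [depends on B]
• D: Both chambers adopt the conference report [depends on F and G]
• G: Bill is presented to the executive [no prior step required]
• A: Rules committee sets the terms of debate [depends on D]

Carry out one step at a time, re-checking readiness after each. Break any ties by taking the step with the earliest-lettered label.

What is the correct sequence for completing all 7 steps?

Nothing is required for B and G. B has the earlier label → B first.
F now also ready, so the ready set is {F, G}; F has the earlier label → F.
G is the only step now ready → G.
Ready: C and D. C has the earlier label → C.
D needed F and G, now all done → D.
Now A and E have their prerequisites met. A has the earlier label, so A next.
E is the only step now ready → E.

B, F, G, C, D, A, E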